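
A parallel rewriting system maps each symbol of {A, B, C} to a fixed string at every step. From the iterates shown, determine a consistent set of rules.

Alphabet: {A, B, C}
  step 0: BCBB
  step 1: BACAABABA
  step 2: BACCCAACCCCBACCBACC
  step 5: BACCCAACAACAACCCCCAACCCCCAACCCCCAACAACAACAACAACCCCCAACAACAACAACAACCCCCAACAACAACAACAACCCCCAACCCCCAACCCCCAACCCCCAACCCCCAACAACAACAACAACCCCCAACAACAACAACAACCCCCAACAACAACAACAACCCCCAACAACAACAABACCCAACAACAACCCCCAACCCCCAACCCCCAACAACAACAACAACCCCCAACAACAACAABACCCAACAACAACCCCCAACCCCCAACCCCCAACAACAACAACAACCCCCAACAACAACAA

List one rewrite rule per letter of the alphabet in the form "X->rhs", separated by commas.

  step 1 ⇒ step 2: BACAABABA ⇒ BA·CC·CAA·CC·CC·BA·CC·BA·CC
    A ↦ CC
    B ↦ BA
    C ↦ CAA

A->CC, B->BA, C->CAA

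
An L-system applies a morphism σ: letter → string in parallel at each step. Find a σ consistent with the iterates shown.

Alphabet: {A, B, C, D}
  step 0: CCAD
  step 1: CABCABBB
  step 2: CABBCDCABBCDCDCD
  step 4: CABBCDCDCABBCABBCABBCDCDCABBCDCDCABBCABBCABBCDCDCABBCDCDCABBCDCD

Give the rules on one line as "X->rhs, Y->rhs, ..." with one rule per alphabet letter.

A->B, B->CD, C->CAB, D->B

  step 1 ⇒ step 2: CABCABBB ⇒ CAB·B·CD·CAB·B·CD·CD·CD
    A ↦ B
    B ↦ CD
    C ↦ CAB
  step 0 ⇒ step 1: CCAD ⇒ CAB·CAB·B·B
    D ↦ B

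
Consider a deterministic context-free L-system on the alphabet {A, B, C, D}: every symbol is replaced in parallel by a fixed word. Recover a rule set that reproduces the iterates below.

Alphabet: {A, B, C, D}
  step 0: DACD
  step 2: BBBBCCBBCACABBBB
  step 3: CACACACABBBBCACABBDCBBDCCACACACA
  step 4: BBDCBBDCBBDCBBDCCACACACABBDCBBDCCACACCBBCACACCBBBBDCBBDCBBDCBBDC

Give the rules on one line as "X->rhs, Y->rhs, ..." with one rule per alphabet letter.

A->DC, B->CA, C->BB, D->CC

  step 3 ⇒ step 4: CACACACABBBBCACABBDCBBDCCACACACA ⇒ BB·DC·BB·DC·BB·DC·BB·DC·CA·CA·CA·CA·BB·DC·BB·DC·CA·CA·CC·BB·CA·CA·CC·BB·BB·DC·BB·DC·BB·DC·BB·DC
    A ↦ DC
    B ↦ CA
    C ↦ BB
    D ↦ CC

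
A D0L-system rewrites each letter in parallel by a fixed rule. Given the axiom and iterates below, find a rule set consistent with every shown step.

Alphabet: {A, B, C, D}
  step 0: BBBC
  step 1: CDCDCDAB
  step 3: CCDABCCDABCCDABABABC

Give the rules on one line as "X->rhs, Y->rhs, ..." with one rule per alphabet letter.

A->C, B->CD, C->AB, D->C

  step 0 ⇒ step 1: BBBC ⇒ CD·CD·CD·AB
    B ↦ CD
    C ↦ AB
    A ↦ C  (constrained at step 1)
    D ↦ C  (constrained at step 1)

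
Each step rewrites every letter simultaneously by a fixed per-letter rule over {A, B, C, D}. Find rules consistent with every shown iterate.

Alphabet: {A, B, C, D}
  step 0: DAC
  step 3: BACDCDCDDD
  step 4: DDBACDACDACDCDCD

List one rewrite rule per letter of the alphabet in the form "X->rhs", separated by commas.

A->B, B->DD, C->A, D->CD

  step 3 ⇒ step 4: BACDCDCDDD ⇒ DD·B·A·CD·A·CD·A·CD·CD·CD
    A ↦ B
    B ↦ DD
    C ↦ A
    D ↦ CD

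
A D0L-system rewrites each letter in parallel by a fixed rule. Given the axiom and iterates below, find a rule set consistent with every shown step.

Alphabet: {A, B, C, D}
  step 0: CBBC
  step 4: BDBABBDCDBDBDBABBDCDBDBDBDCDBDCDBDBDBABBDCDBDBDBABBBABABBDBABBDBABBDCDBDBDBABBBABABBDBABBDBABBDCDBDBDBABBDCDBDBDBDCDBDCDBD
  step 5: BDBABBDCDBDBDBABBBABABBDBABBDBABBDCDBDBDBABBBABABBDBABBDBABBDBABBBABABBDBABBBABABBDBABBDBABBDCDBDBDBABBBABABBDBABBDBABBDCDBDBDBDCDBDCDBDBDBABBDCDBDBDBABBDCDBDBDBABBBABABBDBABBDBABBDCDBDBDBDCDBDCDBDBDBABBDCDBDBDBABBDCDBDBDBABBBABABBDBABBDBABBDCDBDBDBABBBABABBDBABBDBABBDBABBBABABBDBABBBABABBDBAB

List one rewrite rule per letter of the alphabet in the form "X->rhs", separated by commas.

  step 4 ⇒ step 5: BDBABBDCDBDBDBABBDCDBDBDBDCDBDCDBDBDBABBDCDBDBDBABBBABABBDBABBDBABBDCDBDBDBABBBABABBDBABBDBABBDCDBDBDBABBDCDBDBDBDCDBDCDBD ⇒ BD·BAB·BD·CD·BD·BD·BAB·BBA·BAB·BD·BAB·BD·BAB·BD·CD·BD·BD·BAB·BBA·BAB·BD·BAB·BD·BAB·BD·BAB·BBA·BAB·BD·BAB·BBA·BAB·BD·BAB·BD·BAB·BD·CD·BD·BD·BAB·BBA·BAB·BD·BAB·BD·BAB·BD·CD·BD·BD·BD·CD·BD·CD·BD·BD·BAB·BD·CD·BD·BD·BAB·BD·CD·BD·BD·BAB·BBA·BAB·BD·BAB·BD·BAB·BD·CD·BD·BD·BD·CD·BD·CD·BD·BD·BAB·BD·CD·BD·BD·BAB·BD·CD·BD·BD·BAB·BBA·BAB·BD·BAB·BD·BAB·BD·CD·BD·BD·BAB·BBA·BAB·BD·BAB·BD·BAB·BD·BAB·BBA·BAB·BD·BAB·BBA·BAB·BD·BAB
    A ↦ CD
    B ↦ BD
    C ↦ BBA
    D ↦ BAB

A->CD, B->BD, C->BBA, D->BAB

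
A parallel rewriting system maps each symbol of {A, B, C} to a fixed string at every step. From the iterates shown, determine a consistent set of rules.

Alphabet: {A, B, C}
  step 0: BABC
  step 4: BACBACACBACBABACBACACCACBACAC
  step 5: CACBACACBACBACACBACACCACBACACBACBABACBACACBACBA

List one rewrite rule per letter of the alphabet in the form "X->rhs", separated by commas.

  step 4 ⇒ step 5: BACBACACBACBABACBACACCACBACAC ⇒ CA·C·BA·CA·C·BA·C·BA·CA·C·BA·CA·C·CA·C·BA·CA·C·BA·C·BA·BA·C·BA·CA·C·BA·C·BA
    A ↦ C
    B ↦ CA
    C ↦ BA

A->C, B->CA, C->BA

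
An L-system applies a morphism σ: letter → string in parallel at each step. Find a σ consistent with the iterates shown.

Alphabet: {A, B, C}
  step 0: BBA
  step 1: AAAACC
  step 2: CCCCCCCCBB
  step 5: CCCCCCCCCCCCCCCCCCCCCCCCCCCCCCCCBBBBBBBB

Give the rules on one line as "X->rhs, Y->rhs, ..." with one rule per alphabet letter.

A->CC, B->AA, C->B

  step 1 ⇒ step 2: AAAACC ⇒ CC·CC·CC·CC·B·B
    A ↦ CC
    C ↦ B
  step 0 ⇒ step 1: BBA ⇒ AA·AA·CC
    B ↦ AA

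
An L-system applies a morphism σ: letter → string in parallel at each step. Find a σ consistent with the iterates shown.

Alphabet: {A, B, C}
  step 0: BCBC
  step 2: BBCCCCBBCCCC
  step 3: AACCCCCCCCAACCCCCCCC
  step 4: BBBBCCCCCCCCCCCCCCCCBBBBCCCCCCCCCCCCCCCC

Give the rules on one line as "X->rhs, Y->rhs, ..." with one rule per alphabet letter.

  step 3 ⇒ step 4: AACCCCCCCCAACCCCCCCC ⇒ BB·BB·CC·CC·CC·CC·CC·CC·CC·CC·BB·BB·CC·CC·CC·CC·CC·CC·CC·CC
    A ↦ BB
    C ↦ CC
  step 2 ⇒ step 3: BBCCCCBBCCCC ⇒ A·A·CC·CC·CC·CC·A·A·CC·CC·CC·CC
    B ↦ A

A->BB, B->A, C->CC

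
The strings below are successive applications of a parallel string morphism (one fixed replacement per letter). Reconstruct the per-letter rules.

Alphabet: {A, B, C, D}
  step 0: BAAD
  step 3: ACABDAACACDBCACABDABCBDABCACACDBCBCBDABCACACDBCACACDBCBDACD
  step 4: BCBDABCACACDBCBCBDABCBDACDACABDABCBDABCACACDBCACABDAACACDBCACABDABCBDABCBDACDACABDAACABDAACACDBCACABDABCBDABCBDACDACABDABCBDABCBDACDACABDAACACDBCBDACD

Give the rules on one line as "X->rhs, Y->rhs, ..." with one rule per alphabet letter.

A->BC, B->ACA, C->BDA, D->CD

  step 3 ⇒ step 4: ACABDAACACDBCACABDABCBDABCACACDBCBCBDABCACACDBCACACDBCBDACD ⇒ BC·BDA·BC·ACA·CD·BC·BC·BDA·BC·BDA·CD·ACA·BDA·BC·BDA·BC·ACA·CD·BC·ACA·BDA·ACA·CD·BC·ACA·BDA·BC·BDA·BC·BDA·CD·ACA·BDA·ACA·BDA·ACA·CD·BC·ACA·BDA·BC·BDA·BC·BDA·CD·ACA·BDA·BC·BDA·BC·BDA·CD·ACA·BDA·ACA·CD·BC·BDA·CD
    A ↦ BC
    B ↦ ACA
    C ↦ BDA
    D ↦ CD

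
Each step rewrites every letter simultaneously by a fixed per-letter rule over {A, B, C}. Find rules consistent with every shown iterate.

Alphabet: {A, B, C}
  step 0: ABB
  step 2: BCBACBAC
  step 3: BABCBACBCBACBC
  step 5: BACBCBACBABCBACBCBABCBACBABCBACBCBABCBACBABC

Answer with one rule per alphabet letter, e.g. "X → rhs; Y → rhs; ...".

  step 2 ⇒ step 3: BCBACBAC ⇒ BA·BC·BA·C·BC·BA·C·BC
    A ↦ C
    B ↦ BA
    C ↦ BC

A->C, B->BA, C->BC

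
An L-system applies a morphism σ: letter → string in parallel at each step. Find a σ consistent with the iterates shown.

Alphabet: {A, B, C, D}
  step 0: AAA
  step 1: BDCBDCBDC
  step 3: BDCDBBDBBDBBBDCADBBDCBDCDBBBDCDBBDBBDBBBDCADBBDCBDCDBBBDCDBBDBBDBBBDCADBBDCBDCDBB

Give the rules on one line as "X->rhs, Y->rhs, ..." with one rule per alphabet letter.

A->BDC, B->DBB, C->ADB, D->BDC

  step 0 ⇒ step 1: AAA ⇒ BDC·BDC·BDC
    A ↦ BDC
    B ↦ DBB  (constrained at step 1)
    C ↦ ADB  (constrained at step 1)
    D ↦ BDC  (constrained at step 1)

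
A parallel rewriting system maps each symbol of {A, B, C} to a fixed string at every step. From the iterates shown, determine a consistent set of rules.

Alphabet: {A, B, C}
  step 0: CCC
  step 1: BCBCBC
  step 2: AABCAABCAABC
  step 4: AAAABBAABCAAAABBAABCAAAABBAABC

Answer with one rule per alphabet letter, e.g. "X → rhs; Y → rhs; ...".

A->B, B->AA, C->BC

  step 1 ⇒ step 2: BCBCBC ⇒ AA·BC·AA·BC·AA·BC
    B ↦ AA
    C ↦ BC
    A ↦ B  (constrained at step 2)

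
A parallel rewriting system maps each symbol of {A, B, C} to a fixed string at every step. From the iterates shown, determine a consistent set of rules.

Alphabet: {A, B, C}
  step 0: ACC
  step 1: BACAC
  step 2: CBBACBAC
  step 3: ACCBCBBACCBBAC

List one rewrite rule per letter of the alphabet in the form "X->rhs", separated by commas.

  step 2 ⇒ step 3: CBBACBAC ⇒ AC·CB·CB·B·AC·CB·B·AC
    A ↦ B
    B ↦ CB
    C ↦ AC

A->B, B->CB, C->AC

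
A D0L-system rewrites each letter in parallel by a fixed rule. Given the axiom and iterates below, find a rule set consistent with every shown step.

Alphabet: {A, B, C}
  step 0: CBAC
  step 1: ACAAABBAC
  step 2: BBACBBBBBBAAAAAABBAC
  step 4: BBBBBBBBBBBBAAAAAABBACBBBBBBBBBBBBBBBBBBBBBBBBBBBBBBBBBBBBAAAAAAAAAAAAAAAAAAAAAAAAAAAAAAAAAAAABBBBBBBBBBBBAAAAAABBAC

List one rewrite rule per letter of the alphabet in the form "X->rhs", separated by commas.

  step 1 ⇒ step 2: ACAAABBAC ⇒ BB·AC·BB·BB·BB·AAA·AAA·BB·AC
    A ↦ BB
    B ↦ AAA
    C ↦ AC

A->BB, B->AAA, C->AC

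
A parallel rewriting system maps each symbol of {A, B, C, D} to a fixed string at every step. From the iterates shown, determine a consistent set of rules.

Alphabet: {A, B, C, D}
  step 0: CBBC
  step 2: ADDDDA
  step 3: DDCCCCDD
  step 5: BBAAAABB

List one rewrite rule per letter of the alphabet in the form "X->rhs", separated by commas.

  step 2 ⇒ step 3: ADDDDA ⇒ DD·C·C·C·C·DD
    A ↦ DD
    D ↦ C
    B ↦ A  (constrained at step 0)
    C ↦ B  (constrained at step 0)

A->DD, B->A, C->B, D->C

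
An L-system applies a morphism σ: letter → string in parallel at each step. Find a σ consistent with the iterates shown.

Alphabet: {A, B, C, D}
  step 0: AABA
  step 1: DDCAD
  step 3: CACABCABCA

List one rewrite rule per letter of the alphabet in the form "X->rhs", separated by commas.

A->D, B->CA, C->DB, D->B

  step 0 ⇒ step 1: AABA ⇒ D·D·CA·D
    A ↦ D
    B ↦ CA
    C ↦ DB  (constrained at step 1)
    D ↦ B  (constrained at step 1)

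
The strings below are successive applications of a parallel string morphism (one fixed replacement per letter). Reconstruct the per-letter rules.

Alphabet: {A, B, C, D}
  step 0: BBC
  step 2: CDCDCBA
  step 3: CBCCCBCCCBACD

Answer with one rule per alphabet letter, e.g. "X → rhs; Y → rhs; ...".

A->CD, B->A, C->CB, D->CC

  step 2 ⇒ step 3: CDCDCBA ⇒ CB·CC·CB·CC·CB·A·CD
    A ↦ CD
    B ↦ A
    C ↦ CB
    D ↦ CC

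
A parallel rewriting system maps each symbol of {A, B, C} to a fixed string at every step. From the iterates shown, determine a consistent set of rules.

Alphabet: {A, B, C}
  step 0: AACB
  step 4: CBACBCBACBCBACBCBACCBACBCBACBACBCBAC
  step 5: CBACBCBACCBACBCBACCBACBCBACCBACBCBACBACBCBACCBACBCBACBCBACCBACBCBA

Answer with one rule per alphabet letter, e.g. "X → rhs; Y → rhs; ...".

A->B, B->C, C->CBA

  step 4 ⇒ step 5: CBACBCBACBCBACBCBACCBACBCBACBACBCBAC ⇒ CBA·C·B·CBA·C·CBA·C·B·CBA·C·CBA·C·B·CBA·C·CBA·C·B·CBA·CBA·C·B·CBA·C·CBA·C·B·CBA·C·B·CBA·C·CBA·C·B·CBA
    A ↦ B
    B ↦ C
    C ↦ CBA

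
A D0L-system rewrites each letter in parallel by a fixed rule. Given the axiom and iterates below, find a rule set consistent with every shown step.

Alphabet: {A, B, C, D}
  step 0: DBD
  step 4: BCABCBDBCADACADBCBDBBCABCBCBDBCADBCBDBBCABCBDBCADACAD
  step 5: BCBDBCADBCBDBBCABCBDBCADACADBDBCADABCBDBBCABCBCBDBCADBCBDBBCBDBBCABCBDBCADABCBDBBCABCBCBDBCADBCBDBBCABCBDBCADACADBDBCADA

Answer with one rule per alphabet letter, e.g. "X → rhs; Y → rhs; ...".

  step 4 ⇒ step 5: BCABCBDBCADACADBCBDBBCABCBCBDBCADBCBDBBCABCBDBCADACAD ⇒ BC·BDB·CAD·BC·BDB·BC·A·BC·BDB·CAD·A·CAD·BDB·CAD·A·BC·BDB·BC·A·BC·BC·BDB·CAD·BC·BDB·BC·BDB·BC·A·BC·BDB·CAD·A·BC·BDB·BC·A·BC·BC·BDB·CAD·BC·BDB·BC·A·BC·BDB·CAD·A·CAD·BDB·CAD·A
    A ↦ CAD
    B ↦ BC
    C ↦ BDB
    D ↦ A

A->CAD, B->BC, C->BDB, D->A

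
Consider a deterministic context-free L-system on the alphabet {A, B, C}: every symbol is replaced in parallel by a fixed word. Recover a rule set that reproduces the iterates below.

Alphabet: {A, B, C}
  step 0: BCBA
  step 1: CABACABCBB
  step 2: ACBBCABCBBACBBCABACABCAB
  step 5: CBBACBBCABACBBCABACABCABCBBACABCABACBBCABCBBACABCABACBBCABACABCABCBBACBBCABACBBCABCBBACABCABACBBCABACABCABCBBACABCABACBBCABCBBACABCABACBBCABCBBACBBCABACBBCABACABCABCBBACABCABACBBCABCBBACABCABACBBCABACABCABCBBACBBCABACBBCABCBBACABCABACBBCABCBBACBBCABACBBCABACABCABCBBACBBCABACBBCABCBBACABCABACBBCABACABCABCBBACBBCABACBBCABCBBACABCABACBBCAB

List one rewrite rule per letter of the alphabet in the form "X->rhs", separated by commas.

A->CBB, B->CAB, C->A

  step 1 ⇒ step 2: CABACABCBB ⇒ A·CBB·CAB·CBB·A·CBB·CAB·A·CAB·CAB
    A ↦ CBB
    B ↦ CAB
    C ↦ A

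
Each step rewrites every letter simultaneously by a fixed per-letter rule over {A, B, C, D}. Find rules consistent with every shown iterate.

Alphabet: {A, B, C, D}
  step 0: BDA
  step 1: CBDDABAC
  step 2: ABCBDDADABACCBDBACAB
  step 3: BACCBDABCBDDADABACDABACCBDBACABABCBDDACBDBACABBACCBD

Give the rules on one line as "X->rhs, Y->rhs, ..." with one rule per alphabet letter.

  step 2 ⇒ step 3: ABCBDDADABACCBDBACAB ⇒ BAC·CBD·AB·CBD·DA·DA·BAC·DA·BAC·CBD·BAC·AB·AB·CBD·DA·CBD·BAC·AB·BAC·CBD
    A ↦ BAC
    B ↦ CBD
    C ↦ AB
    D ↦ DA

A->BAC, B->CBD, C->AB, D->DA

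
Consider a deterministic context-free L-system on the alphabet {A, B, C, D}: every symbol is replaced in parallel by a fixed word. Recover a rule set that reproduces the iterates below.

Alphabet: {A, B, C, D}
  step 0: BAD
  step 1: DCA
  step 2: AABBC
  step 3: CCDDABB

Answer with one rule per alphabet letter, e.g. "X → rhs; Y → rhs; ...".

  step 2 ⇒ step 3: AABBC ⇒ C·C·D·D·ABB
    A ↦ C
    B ↦ D
    C ↦ ABB
  step 0 ⇒ step 1: BAD ⇒ D·C·A
    D ↦ A

A->C, B->D, C->ABB, D->A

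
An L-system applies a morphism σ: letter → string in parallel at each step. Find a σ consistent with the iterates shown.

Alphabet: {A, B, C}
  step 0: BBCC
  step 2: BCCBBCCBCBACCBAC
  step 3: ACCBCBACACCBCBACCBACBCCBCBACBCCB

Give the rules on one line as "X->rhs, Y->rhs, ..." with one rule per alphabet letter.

A->BC, B->AC, C->CB

  step 2 ⇒ step 3: BCCBBCCBCBACCBAC ⇒ AC·CB·CB·AC·AC·CB·CB·AC·CB·AC·BC·CB·CB·AC·BC·CB
    A ↦ BC
    B ↦ AC
    C ↦ CB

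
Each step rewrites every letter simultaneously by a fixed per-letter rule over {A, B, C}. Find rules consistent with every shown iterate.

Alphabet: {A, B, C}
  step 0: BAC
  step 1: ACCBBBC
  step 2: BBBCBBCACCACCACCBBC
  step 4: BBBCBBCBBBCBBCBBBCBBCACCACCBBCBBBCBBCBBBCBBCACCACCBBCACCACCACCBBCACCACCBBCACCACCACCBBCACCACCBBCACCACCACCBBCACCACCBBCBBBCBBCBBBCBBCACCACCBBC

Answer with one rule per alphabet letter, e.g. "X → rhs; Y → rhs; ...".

A->B, B->ACC, C->BBC

  step 1 ⇒ step 2: ACCBBBC ⇒ B·BBC·BBC·ACC·ACC·ACC·BBC
    A ↦ B
    B ↦ ACC
    C ↦ BBC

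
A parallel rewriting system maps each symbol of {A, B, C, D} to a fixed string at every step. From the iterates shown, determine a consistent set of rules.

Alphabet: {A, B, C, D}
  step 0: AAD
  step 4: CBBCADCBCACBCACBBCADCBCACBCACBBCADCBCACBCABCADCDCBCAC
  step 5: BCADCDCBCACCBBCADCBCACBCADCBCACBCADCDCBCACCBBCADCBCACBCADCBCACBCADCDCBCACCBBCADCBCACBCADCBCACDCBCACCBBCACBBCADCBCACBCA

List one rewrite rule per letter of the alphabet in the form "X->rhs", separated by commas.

  step 4 ⇒ step 5: CBBCADCBCACBCACBBCADCBCACBCACBBCADCBCACBCABCADCDCBCAC ⇒ BCA·DC·DC·BCA·C·CB·BCA·DC·BCA·C·BCA·DC·BCA·C·BCA·DC·DC·BCA·C·CB·BCA·DC·BCA·C·BCA·DC·BCA·C·BCA·DC·DC·BCA·C·CB·BCA·DC·BCA·C·BCA·DC·BCA·C·DC·BCA·C·CB·BCA·CB·BCA·DC·BCA·C·BCA
    A ↦ C
    B ↦ DC
    C ↦ BCA
    D ↦ CB

A->C, B->DC, C->BCA, D->CB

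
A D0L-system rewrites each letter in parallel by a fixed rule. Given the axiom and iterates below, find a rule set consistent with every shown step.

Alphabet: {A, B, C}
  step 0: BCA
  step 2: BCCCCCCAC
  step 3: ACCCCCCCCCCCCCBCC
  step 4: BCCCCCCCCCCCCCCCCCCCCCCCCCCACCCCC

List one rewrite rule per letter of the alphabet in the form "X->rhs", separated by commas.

A->B, B->AC, C->CC

  step 3 ⇒ step 4: ACCCCCCCCCCCCCBCC ⇒ B·CC·CC·CC·CC·CC·CC·CC·CC·CC·CC·CC·CC·CC·AC·CC·CC
    A ↦ B
    B ↦ AC
    C ↦ CC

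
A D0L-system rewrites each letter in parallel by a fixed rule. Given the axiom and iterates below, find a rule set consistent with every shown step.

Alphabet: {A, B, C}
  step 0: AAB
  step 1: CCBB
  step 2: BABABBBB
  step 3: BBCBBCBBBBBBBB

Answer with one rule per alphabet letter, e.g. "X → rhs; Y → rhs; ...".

  step 2 ⇒ step 3: BABABBBB ⇒ BB·C·BB·C·BB·BB·BB·BB
    A ↦ C
    B ↦ BB
  step 1 ⇒ step 2: CCBB ⇒ BA·BA·BB·BB
    C ↦ BA

A->C, B->BB, C->BA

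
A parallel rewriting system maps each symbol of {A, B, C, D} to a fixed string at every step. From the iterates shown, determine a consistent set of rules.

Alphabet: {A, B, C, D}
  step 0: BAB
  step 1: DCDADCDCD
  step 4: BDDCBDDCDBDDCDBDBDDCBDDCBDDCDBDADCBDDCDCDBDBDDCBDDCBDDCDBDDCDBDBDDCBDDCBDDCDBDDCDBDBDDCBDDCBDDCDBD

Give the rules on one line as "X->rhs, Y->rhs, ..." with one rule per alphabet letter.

A->ADC, B->DCD, C->DC, D->BD

  step 0 ⇒ step 1: BAB ⇒ DCD·ADC·DCD
    A ↦ ADC
    B ↦ DCD
    C ↦ DC  (constrained at step 1)
    D ↦ BD  (constrained at step 1)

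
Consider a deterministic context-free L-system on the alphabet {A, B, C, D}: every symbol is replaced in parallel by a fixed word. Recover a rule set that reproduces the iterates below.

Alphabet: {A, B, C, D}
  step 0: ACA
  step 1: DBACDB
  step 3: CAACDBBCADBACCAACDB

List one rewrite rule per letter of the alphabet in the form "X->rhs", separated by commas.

  step 0 ⇒ step 1: ACA ⇒ DB·AC·DB
    A ↦ DB
    C ↦ AC
    B ↦ CA  (constrained at step 1)
    D ↦ B  (constrained at step 1)

A->DB, B->CA, C->AC, D->B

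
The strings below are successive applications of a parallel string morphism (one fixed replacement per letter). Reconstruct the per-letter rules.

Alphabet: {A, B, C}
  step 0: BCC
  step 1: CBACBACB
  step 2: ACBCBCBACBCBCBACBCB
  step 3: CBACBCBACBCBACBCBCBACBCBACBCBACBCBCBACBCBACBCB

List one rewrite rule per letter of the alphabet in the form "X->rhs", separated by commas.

A->CB, B->CB, C->ACB

  step 2 ⇒ step 3: ACBCBCBACBCBCBACBCB ⇒ CB·ACB·CB·ACB·CB·ACB·CB·CB·ACB·CB·ACB·CB·ACB·CB·CB·ACB·CB·ACB·CB
    A ↦ CB
    B ↦ CB
    C ↦ ACB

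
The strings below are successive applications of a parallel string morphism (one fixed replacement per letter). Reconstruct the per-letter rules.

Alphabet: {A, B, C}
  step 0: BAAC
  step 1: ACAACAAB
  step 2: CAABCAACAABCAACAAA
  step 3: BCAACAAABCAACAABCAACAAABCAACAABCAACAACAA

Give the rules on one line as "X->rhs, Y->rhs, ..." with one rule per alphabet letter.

  step 2 ⇒ step 3: CAABCAACAABCAACAAA ⇒ B·CAA·CAA·A·B·CAA·CAA·B·CAA·CAA·A·B·CAA·CAA·B·CAA·CAA·CAA
    A ↦ CAA
    B ↦ A
    C ↦ B

A->CAA, B->A, C->B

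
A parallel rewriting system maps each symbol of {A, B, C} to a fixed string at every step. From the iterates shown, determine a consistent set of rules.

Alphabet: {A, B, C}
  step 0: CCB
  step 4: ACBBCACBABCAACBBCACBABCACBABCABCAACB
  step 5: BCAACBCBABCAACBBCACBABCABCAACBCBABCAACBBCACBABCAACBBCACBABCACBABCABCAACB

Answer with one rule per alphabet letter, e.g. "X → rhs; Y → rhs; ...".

A->BCA, B->CB, C->A

  step 4 ⇒ step 5: ACBBCACBABCAACBBCACBABCACBABCABCAACB ⇒ BCA·A·CB·CB·A·BCA·A·CB·BCA·CB·A·BCA·BCA·A·CB·CB·A·BCA·A·CB·BCA·CB·A·BCA·A·CB·BCA·CB·A·BCA·CB·A·BCA·BCA·A·CB
    A ↦ BCA
    B ↦ CB
    C ↦ A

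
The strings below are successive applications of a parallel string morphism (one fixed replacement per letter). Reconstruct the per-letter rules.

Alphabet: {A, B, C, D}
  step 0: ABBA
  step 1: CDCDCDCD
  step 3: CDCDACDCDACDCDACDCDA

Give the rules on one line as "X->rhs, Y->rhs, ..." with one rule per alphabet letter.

A->CD, B->CD, C->A, D->BC

  step 0 ⇒ step 1: ABBA ⇒ CD·CD·CD·CD
    A ↦ CD
    B ↦ CD
    C ↦ A  (constrained at step 1)
    D ↦ BC  (constrained at step 1)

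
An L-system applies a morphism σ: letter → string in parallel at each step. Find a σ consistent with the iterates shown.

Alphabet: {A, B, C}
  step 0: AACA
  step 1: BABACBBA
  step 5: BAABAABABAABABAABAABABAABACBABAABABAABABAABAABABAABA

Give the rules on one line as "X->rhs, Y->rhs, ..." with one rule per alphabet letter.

A->BA, B->A, C->CB

  step 0 ⇒ step 1: AACA ⇒ BA·BA·CB·BA
    A ↦ BA
    C ↦ CB
    B ↦ A  (constrained at step 1)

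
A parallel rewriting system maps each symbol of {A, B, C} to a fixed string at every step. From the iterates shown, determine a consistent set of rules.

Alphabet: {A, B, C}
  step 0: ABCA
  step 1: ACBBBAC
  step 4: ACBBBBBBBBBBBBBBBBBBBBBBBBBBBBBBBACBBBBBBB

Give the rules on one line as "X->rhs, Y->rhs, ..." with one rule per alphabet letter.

A->AC, B->BB, C->B

  step 0 ⇒ step 1: ABCA ⇒ AC·BB·B·AC
    A ↦ AC
    B ↦ BB
    C ↦ B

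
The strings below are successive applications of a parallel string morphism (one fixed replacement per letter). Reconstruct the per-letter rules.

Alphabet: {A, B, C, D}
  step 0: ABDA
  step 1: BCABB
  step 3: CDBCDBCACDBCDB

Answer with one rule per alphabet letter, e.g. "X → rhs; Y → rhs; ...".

A->B, B->CA, C->CD, D->B

  step 0 ⇒ step 1: ABDA ⇒ B·CA·B·B
    A ↦ B
    B ↦ CA
    D ↦ B
    C ↦ CD  (constrained at step 1)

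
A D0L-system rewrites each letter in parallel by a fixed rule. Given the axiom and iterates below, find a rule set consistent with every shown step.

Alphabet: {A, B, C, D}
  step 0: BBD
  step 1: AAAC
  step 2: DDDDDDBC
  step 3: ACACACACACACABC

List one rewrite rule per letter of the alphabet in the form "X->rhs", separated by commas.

A->DD, B->A, C->BC, D->AC

  step 2 ⇒ step 3: DDDDDDBC ⇒ AC·AC·AC·AC·AC·AC·A·BC
    B ↦ A
    C ↦ BC
    D ↦ AC
  step 1 ⇒ step 2: AAAC ⇒ DD·DD·DD·BC
    A ↦ DD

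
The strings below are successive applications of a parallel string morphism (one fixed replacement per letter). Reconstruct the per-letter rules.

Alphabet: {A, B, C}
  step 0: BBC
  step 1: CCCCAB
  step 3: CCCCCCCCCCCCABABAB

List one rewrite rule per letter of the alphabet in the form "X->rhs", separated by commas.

A->C, B->CC, C->AB

  step 0 ⇒ step 1: BBC ⇒ CC·CC·AB
    B ↦ CC
    C ↦ AB
    A ↦ C  (constrained at step 1)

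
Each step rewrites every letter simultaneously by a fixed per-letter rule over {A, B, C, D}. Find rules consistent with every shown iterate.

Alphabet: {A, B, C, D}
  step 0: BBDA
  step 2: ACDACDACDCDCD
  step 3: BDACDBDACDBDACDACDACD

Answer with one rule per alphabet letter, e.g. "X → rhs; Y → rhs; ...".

A->BD, B->CD, C->A, D->CD

  step 2 ⇒ step 3: ACDACDACDCDCD ⇒ BD·A·CD·BD·A·CD·BD·A·CD·A·CD·A·CD
    A ↦ BD
    C ↦ A
    D ↦ CD
    B ↦ CD  (constrained at step 0)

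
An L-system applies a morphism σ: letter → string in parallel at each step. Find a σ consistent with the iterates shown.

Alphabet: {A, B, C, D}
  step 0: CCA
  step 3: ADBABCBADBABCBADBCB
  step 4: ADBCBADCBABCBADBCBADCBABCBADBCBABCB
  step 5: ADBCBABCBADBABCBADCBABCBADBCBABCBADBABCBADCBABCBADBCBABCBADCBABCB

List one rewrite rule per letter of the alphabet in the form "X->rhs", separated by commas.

  step 4 ⇒ step 5: ADBCBADCBABCBADBCBADCBABCBADBCBABCB ⇒ AD·B·CB·AB·CB·AD·B·AB·CB·AD·CB·AB·CB·AD·B·CB·AB·CB·AD·B·AB·CB·AD·CB·AB·CB·AD·B·CB·AB·CB·AD·CB·AB·CB
    A ↦ AD
    B ↦ CB
    C ↦ AB
    D ↦ B

A->AD, B->CB, C->AB, D->B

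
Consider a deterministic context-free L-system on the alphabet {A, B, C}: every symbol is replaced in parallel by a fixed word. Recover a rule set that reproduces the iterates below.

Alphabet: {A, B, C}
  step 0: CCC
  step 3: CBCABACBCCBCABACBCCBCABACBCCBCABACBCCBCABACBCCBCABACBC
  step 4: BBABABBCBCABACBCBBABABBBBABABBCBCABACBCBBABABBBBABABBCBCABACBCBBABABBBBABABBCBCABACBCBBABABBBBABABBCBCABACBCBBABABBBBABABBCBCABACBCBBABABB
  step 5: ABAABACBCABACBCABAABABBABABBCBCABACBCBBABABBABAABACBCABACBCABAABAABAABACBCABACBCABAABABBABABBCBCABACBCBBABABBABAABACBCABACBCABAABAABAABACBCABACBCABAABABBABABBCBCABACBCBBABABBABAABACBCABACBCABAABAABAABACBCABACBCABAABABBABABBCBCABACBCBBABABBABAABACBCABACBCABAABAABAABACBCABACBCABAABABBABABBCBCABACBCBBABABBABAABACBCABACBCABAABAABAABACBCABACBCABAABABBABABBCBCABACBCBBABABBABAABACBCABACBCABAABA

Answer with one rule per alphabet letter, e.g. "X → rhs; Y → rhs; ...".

  step 4 ⇒ step 5: BBABABBCBCABACBCBBABABBBBABABBCBCABACBCBBABABBBBABABBCBCABACBCBBABABBBBABABBCBCABACBCBBABABBBBABABBCBCABACBCBBABABBBBABABBCBCABACBCBBABABB ⇒ ABA·ABA·CBC·ABA·CBC·ABA·ABA·BB·ABA·BB·CBC·ABA·CBC·BB·ABA·BB·ABA·ABA·CBC·ABA·CBC·ABA·ABA·ABA·ABA·CBC·ABA·CBC·ABA·ABA·BB·ABA·BB·CBC·ABA·CBC·BB·ABA·BB·ABA·ABA·CBC·ABA·CBC·ABA·ABA·ABA·ABA·CBC·ABA·CBC·ABA·ABA·BB·ABA·BB·CBC·ABA·CBC·BB·ABA·BB·ABA·ABA·CBC·ABA·CBC·ABA·ABA·ABA·ABA·CBC·ABA·CBC·ABA·ABA·BB·ABA·BB·CBC·ABA·CBC·BB·ABA·BB·ABA·ABA·CBC·ABA·CBC·ABA·ABA·ABA·ABA·CBC·ABA·CBC·ABA·ABA·BB·ABA·BB·CBC·ABA·CBC·BB·ABA·BB·ABA·ABA·CBC·ABA·CBC·ABA·ABA·ABA·ABA·CBC·ABA·CBC·ABA·ABA·BB·ABA·BB·CBC·ABA·CBC·BB·ABA·BB·ABA·ABA·CBC·ABA·CBC·ABA·ABA
    A ↦ CBC
    B ↦ ABA
    C ↦ BB

A->CBC, B->ABA, C->BB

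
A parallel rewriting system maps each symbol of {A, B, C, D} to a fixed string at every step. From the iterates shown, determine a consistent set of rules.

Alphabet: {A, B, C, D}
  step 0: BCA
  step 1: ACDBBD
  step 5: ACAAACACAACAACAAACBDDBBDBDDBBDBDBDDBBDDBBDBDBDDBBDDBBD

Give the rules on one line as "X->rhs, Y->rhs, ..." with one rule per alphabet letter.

  step 0 ⇒ step 1: BCA ⇒ AC·DB·BD
    A ↦ BD
    B ↦ AC
    C ↦ DB
    D ↦ A  (constrained at step 1)

A->BD, B->AC, C->DB, D->A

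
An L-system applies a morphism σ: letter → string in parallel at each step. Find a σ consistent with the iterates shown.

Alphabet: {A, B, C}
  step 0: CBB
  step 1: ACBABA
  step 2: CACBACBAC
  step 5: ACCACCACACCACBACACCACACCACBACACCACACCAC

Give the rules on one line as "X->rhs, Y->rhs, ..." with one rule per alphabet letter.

A->C, B->BA, C->AC

  step 1 ⇒ step 2: ACBABA ⇒ C·AC·BA·C·BA·C
    A ↦ C
    B ↦ BA
    C ↦ AC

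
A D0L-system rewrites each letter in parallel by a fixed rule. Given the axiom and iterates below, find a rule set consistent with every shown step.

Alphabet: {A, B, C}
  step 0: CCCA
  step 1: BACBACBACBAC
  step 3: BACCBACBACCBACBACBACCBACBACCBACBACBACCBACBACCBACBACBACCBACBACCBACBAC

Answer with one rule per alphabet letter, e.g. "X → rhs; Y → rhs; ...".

A->BAC, B->C, C->BAC

  step 0 ⇒ step 1: CCCA ⇒ BAC·BAC·BAC·BAC
    A ↦ BAC
    C ↦ BAC
    B ↦ C  (constrained at step 1)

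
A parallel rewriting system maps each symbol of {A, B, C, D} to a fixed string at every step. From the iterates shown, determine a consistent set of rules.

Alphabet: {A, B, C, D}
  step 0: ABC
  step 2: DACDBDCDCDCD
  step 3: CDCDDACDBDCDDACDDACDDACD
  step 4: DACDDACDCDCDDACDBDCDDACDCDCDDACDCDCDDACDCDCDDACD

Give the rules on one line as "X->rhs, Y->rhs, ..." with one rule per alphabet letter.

A->CD, B->BD, C->DA, D->CD

  step 3 ⇒ step 4: CDCDDACDBDCDDACDDACDDACD ⇒ DA·CD·DA·CD·CD·CD·DA·CD·BD·CD·DA·CD·CD·CD·DA·CD·CD·CD·DA·CD·CD·CD·DA·CD
    A ↦ CD
    B ↦ BD
    C ↦ DA
    D ↦ CD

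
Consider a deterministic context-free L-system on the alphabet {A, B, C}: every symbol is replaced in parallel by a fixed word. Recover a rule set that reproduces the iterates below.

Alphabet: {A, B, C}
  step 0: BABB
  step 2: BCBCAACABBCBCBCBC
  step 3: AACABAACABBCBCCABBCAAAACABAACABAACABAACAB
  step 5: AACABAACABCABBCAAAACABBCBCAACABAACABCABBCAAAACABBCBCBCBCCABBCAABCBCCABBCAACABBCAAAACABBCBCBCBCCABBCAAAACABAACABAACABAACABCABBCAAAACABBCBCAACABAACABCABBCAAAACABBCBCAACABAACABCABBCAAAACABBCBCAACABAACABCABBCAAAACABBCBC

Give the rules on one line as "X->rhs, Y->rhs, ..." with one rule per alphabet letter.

A->BC, B->AA, C->CAB

  step 2 ⇒ step 3: BCBCAACABBCBCBCBC ⇒ AA·CAB·AA·CAB·BC·BC·CAB·BC·AA·AA·CAB·AA·CAB·AA·CAB·AA·CAB
    A ↦ BC
    B ↦ AA
    C ↦ CAB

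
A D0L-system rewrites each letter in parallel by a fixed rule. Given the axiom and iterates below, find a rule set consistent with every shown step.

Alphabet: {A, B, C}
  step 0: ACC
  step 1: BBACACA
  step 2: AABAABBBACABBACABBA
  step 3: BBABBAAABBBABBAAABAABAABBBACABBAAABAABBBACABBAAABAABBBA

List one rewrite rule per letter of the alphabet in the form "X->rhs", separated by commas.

A->BBA, B->AAB, C->CA

  step 2 ⇒ step 3: AABAABBBACABBACABBA ⇒ BBA·BBA·AAB·BBA·BBA·AAB·AAB·AAB·BBA·CA·BBA·AAB·AAB·BBA·CA·BBA·AAB·AAB·BBA
    A ↦ BBA
    B ↦ AAB
    C ↦ CA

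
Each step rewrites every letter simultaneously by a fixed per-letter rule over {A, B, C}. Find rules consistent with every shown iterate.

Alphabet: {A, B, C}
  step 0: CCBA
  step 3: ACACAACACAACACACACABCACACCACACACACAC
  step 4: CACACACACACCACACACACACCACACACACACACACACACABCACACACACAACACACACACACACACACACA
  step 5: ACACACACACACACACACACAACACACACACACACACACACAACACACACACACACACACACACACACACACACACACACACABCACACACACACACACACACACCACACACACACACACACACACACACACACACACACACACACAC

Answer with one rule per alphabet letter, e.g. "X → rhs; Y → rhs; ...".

A->CAC, B->ABC, C->A

  step 4 ⇒ step 5: CACACACACACCACACACACACCACACACACACACACACACABCACACACACAACACACACACACACACACACA ⇒ A·CAC·A·CAC·A·CAC·A·CAC·A·CAC·A·A·CAC·A·CAC·A·CAC·A·CAC·A·CAC·A·A·CAC·A·CAC·A·CAC·A·CAC·A·CAC·A·CAC·A·CAC·A·CAC·A·CAC·A·CAC·ABC·A·CAC·A·CAC·A·CAC·A·CAC·A·CAC·CAC·A·CAC·A·CAC·A·CAC·A·CAC·A·CAC·A·CAC·A·CAC·A·CAC·A·CAC·A·CAC
    A ↦ CAC
    B ↦ ABC
    C ↦ A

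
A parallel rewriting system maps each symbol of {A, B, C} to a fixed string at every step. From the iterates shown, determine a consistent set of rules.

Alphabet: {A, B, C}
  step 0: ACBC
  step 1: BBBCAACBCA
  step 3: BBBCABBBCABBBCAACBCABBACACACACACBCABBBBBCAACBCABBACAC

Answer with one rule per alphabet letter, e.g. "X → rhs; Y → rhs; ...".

A->BB, B->AC, C->BCA

  step 0 ⇒ step 1: ACBC ⇒ BB·BCA·AC·BCA
    A ↦ BB
    B ↦ AC
    C ↦ BCA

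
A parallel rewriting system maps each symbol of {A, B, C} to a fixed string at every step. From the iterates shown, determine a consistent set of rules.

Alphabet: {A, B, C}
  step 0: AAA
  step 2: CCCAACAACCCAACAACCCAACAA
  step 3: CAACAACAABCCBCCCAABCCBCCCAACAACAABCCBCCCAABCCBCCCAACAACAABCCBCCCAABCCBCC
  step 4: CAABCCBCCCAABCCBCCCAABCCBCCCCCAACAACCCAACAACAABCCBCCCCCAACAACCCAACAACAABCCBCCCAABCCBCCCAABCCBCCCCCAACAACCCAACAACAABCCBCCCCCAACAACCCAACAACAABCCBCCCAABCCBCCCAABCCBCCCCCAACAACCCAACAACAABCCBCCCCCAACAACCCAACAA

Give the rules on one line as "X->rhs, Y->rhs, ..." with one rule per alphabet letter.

  step 3 ⇒ step 4: CAACAACAABCCBCCCAABCCBCCCAACAACAABCCBCCCAABCCBCCCAACAACAABCCBCCCAABCCBCC ⇒ CAA·BCC·BCC·CAA·BCC·BCC·CAA·BCC·BCC·CC·CAA·CAA·CC·CAA·CAA·CAA·BCC·BCC·CC·CAA·CAA·CC·CAA·CAA·CAA·BCC·BCC·CAA·BCC·BCC·CAA·BCC·BCC·CC·CAA·CAA·CC·CAA·CAA·CAA·BCC·BCC·CC·CAA·CAA·CC·CAA·CAA·CAA·BCC·BCC·CAA·BCC·BCC·CAA·BCC·BCC·CC·CAA·CAA·CC·CAA·CAA·CAA·BCC·BCC·CC·CAA·CAA·CC·CAA·CAA
    A ↦ BCC
    B ↦ CC
    C ↦ CAA

A->BCC, B->CC, C->CAA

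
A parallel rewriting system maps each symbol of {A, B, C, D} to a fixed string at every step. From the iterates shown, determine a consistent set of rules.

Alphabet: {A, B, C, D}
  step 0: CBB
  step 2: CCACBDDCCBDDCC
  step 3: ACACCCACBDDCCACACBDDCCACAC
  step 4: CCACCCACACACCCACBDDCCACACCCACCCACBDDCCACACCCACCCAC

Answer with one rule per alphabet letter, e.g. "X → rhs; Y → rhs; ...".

A->CC, B->BDD, C->AC, D->C

  step 3 ⇒ step 4: ACACCCACBDDCCACACBDDCCACAC ⇒ CC·AC·CC·AC·AC·AC·CC·AC·BDD·C·C·AC·AC·CC·AC·CC·AC·BDD·C·C·AC·AC·CC·AC·CC·AC
    A ↦ CC
    B ↦ BDD
    C ↦ AC
    D ↦ C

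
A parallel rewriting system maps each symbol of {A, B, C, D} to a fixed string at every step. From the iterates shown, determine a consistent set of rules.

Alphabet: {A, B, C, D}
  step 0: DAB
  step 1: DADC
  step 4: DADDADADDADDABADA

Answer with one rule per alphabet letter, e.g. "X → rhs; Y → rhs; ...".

  step 0 ⇒ step 1: DAB ⇒ DA·D·C
    A ↦ D
    B ↦ C
    D ↦ DA
    C ↦ BA  (constrained at step 1)

A->D, B->C, C->BA, D->DA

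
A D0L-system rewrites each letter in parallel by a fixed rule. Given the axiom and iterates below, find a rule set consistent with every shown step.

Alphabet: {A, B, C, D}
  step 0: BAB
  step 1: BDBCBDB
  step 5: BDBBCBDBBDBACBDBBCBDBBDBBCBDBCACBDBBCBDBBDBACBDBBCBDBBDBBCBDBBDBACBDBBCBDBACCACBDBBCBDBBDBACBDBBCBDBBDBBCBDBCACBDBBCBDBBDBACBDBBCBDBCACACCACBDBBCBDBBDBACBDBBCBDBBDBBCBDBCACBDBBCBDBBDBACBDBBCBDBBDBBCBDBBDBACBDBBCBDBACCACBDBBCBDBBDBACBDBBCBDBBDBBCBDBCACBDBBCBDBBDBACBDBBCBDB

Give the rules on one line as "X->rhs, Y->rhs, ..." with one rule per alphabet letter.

  step 0 ⇒ step 1: BAB ⇒ BDB·C·BDB
    A ↦ C
    B ↦ BDB
    C ↦ AC  (constrained at step 1)
    D ↦ BC  (constrained at step 1)

A->C, B->BDB, C->AC, D->BC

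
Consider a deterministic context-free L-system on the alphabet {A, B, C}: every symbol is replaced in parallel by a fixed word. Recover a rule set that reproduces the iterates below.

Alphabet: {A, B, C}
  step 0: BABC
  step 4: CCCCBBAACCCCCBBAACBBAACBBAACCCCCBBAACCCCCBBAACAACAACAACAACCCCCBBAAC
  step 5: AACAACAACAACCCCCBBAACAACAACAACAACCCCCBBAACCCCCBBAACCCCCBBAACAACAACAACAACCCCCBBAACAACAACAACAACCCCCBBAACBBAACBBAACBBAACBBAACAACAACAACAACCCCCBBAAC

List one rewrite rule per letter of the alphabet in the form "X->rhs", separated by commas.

  step 4 ⇒ step 5: CCCCBBAACCCCCBBAACBBAACBBAACCCCCBBAACCCCCBBAACAACAACAACAACCCCCBBAAC ⇒ AAC·AAC·AAC·AAC·CC·CC·B·B·AAC·AAC·AAC·AAC·AAC·CC·CC·B·B·AAC·CC·CC·B·B·AAC·CC·CC·B·B·AAC·AAC·AAC·AAC·AAC·CC·CC·B·B·AAC·AAC·AAC·AAC·AAC·CC·CC·B·B·AAC·B·B·AAC·B·B·AAC·B·B·AAC·B·B·AAC·AAC·AAC·AAC·AAC·CC·CC·B·B·AAC
    A ↦ B
    B ↦ CC
    C ↦ AAC

A->B, B->CC, C->AAC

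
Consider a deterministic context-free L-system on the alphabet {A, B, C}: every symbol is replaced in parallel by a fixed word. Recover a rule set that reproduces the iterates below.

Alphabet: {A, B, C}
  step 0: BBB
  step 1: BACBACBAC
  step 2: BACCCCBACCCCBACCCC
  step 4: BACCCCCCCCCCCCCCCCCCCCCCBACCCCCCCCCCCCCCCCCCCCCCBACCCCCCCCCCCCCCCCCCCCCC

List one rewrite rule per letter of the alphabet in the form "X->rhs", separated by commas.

A->C, B->BAC, C->CC

  step 1 ⇒ step 2: BACBACBAC ⇒ BAC·C·CC·BAC·C·CC·BAC·C·CC
    A ↦ C
    B ↦ BAC
    C ↦ CC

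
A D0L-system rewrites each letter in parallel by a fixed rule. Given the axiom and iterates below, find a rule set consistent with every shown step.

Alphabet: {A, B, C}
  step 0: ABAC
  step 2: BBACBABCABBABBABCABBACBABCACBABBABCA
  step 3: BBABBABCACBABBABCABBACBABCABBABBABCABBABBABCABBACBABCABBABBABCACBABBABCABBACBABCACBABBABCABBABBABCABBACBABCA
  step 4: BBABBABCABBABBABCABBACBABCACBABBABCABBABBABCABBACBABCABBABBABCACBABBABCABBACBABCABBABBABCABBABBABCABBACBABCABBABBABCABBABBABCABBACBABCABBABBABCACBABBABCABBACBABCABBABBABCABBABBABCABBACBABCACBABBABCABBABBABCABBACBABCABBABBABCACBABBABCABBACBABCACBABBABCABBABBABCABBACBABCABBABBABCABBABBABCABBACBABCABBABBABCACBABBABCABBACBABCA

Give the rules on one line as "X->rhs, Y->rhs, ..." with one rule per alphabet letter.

A->BCA, B->BBA, C->CBA

  step 3 ⇒ step 4: BBABBABCACBABBABCABBACBABCABBABBABCABBABBABCABBACBABCABBABBABCACBABBABCABBACBABCACBABBABCABBABBABCABBACBABCA ⇒ BBA·BBA·BCA·BBA·BBA·BCA·BBA·CBA·BCA·CBA·BBA·BCA·BBA·BBA·BCA·BBA·CBA·BCA·BBA·BBA·BCA·CBA·BBA·BCA·BBA·CBA·BCA·BBA·BBA·BCA·BBA·BBA·BCA·BBA·CBA·BCA·BBA·BBA·BCA·BBA·BBA·BCA·BBA·CBA·BCA·BBA·BBA·BCA·CBA·BBA·BCA·BBA·CBA·BCA·BBA·BBA·BCA·BBA·BBA·BCA·BBA·CBA·BCA·CBA·BBA·BCA·BBA·BBA·BCA·BBA·CBA·BCA·BBA·BBA·BCA·CBA·BBA·BCA·BBA·CBA·BCA·CBA·BBA·BCA·BBA·BBA·BCA·BBA·CBA·BCA·BBA·BBA·BCA·BBA·BBA·BCA·BBA·CBA·BCA·BBA·BBA·BCA·CBA·BBA·BCA·BBA·CBA·BCA
    A ↦ BCA
    B ↦ BBA
    C ↦ CBA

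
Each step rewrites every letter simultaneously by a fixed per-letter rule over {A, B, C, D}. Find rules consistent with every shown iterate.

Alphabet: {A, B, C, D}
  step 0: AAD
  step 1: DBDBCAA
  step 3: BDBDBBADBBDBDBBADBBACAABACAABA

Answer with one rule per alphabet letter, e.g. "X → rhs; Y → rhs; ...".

  step 0 ⇒ step 1: AAD ⇒ DB·DB·CAA
    A ↦ DB
    D ↦ CAA
    B ↦ BA  (constrained at step 1)
    C ↦ B  (constrained at step 1)

A->DB, B->BA, C->B, D->CAA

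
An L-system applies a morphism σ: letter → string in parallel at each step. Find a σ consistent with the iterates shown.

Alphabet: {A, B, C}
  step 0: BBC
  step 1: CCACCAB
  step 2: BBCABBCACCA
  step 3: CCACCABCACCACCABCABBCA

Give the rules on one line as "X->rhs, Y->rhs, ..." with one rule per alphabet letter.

A->CA, B->CCA, C->B

  step 2 ⇒ step 3: BBCABBCACCA ⇒ CCA·CCA·B·CA·CCA·CCA·B·CA·B·B·CA
    A ↦ CA
    B ↦ CCA
    C ↦ B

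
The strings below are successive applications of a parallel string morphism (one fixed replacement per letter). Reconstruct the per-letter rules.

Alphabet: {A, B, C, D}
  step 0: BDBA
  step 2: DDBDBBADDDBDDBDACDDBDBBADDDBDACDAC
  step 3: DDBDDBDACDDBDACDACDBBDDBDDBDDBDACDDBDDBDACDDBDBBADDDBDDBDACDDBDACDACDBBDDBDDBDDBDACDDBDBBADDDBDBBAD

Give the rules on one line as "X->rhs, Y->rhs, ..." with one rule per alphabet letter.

  step 2 ⇒ step 3: DDBDBBADDDBDDBDACDDBDBBADDDBDACDAC ⇒ DDB·DDB·DAC·DDB·DAC·DAC·DBB·DDB·DDB·DDB·DAC·DDB·DDB·DAC·DDB·DBB·AD·DDB·DDB·DAC·DDB·DAC·DAC·DBB·DDB·DDB·DDB·DAC·DDB·DBB·AD·DDB·DBB·AD
    A ↦ DBB
    B ↦ DAC
    C ↦ AD
    D ↦ DDB

A->DBB, B->DAC, C->AD, D->DDB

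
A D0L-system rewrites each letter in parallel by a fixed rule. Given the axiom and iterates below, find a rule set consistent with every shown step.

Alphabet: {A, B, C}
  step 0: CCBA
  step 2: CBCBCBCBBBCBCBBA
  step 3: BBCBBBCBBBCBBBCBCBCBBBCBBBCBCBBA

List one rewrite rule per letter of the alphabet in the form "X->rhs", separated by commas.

  step 2 ⇒ step 3: CBCBCBCBBBCBCBBA ⇒ BB·CB·BB·CB·BB·CB·BB·CB·CB·CB·BB·CB·BB·CB·CB·BA
    A ↦ BA
    B ↦ CB
    C ↦ BB

A->BA, B->CB, C->BB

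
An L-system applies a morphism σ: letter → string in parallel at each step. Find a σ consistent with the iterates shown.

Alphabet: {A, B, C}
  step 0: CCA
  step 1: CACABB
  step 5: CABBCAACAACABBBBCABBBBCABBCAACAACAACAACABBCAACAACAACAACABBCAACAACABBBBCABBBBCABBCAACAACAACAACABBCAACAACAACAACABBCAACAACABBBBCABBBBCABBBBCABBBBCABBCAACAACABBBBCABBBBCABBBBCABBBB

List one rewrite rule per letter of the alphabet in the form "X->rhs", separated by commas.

A->BB, B->CAA, C->CA

  step 0 ⇒ step 1: CCA ⇒ CA·CA·BB
    A ↦ BB
    C ↦ CA
    B ↦ CAA  (constrained at step 1)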